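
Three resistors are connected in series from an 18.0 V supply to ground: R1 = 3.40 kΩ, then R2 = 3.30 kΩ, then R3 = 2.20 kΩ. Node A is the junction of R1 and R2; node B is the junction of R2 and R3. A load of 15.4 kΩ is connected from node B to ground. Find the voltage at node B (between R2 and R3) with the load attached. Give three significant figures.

V ≈ 4.02 V

At node B, R3 is in parallel with the load: R3‖R_L = 1.925 kΩ.
Below node A the resistance is R2 + (R3‖R_L) = 5.225 kΩ, so V_A = 18.0 × 5.225/8.625 = 10.90 V.
Then V_B = V_A × (R3‖R_L)/(R2 + R3‖R_L) = 10.90 × 1.925/5.225 = 4.02 V.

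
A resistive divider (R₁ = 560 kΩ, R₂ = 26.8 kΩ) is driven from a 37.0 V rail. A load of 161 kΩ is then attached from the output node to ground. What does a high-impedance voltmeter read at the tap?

V_out ≈ 1.46 V

The load sits in parallel with R₂: R₂‖R_L = (26.8 × 161) / (26.8 + 161) = 22.98 kΩ.
V_out = 37.0 × 22.98 / (560 + 22.98) = 37.0 × 22.98/583.0 = 1.46 V.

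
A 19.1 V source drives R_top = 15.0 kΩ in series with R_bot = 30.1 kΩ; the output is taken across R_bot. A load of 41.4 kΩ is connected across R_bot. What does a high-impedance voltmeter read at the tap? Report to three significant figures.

V_out ≈ 10.3 V

The load sits in parallel with R_bot: R_bot‖R_L = (30.1 × 41.4) / (30.1 + 41.4) = 17.43 kΩ.
V_out = 19.1 × 17.43 / (15.0 + 17.43) = 19.1 × 17.43/32.43 = 10.3 V.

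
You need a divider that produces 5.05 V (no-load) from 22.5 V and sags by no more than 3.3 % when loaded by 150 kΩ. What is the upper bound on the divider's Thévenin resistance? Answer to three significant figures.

Loading drop = R_th/(R_th + R_L) ≤ 0.0330, so R_th ≤ R_L · ε/(1−ε) = 150 kΩ × 0.0330/0.9670 = 5.12 kΩ.

R_th ≤ 5.12 kΩ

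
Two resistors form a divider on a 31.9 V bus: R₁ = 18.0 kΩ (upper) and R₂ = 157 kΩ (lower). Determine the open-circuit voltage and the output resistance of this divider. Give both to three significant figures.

V_th is the open-circuit tap voltage: 31.9 × 157/(18.0 + 157) = 28.6 V.
With the supply zeroed, R₁ and R₂ appear in parallel from the tap: R_th = R₁‖R₂ = (18.0 × 157)/175.0 = 16.1 kΩ.

V_th = 28.6 V, R_th = 16.1 kΩ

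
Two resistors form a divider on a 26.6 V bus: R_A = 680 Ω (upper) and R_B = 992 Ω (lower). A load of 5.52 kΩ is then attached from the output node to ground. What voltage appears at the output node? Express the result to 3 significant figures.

The load sits in parallel with R_B: R_B‖R_L = (992 × 5520) / (992 + 5520) = 840.9 Ω.
V_out = 26.6 × 840.9 / (680 + 840.9) = 26.6 × 840.9/1521 = 14.7 V.

V_out ≈ 14.7 V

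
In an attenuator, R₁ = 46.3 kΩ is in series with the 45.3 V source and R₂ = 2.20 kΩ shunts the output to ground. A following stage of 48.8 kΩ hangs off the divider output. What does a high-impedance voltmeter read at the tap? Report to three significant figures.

The load sits in parallel with R₂: R₂‖R_L = (2.20 × 48.8) / (2.20 + 48.8) = 2.105 kΩ.
V_out = 45.3 × 2.105 / (46.3 + 2.105) = 45.3 × 2.105/48.41 = 1.97 V.

V_out ≈ 1.97 V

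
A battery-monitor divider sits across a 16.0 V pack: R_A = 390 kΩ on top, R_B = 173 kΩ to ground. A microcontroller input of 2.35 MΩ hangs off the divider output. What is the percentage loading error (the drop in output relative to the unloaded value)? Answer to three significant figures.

4.85 %

The divider's output (Thévenin) resistance is R_A‖R_B = 119.8 kΩ.
Fractional drop under load = R_th/(R_th + R_L) = 119.8 / (119.8 + 2350) = 0.04852.
So the output falls by 4.85 %.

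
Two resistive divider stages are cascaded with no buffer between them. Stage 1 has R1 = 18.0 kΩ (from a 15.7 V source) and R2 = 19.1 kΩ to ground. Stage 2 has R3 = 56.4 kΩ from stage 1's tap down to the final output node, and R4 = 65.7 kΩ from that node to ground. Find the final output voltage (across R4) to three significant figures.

Stage 2 presents R3+R4 = 122.1 kΩ as a load on stage 1's tap.
Stage 1's lower leg becomes R2‖(R3+R4) = 16.52 kΩ, so V_mid = 15.7 × 16.52/34.52 = 7.513 V.
Stage 2 is itself unloaded: V_out = V_mid × R4/(R3+R4) = 7.513 × 65.7/122.1 = 4.04 V.

V_out ≈ 4.04 V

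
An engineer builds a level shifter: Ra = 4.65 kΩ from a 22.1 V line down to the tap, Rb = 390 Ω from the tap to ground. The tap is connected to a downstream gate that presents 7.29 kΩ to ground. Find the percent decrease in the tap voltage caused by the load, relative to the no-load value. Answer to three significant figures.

The divider's output (Thévenin) resistance is Ra‖Rb = 359.8 Ω.
Fractional drop under load = R_th/(R_th + R_L) = 359.8 / (359.8 + 7290) = 0.04704.
So the output falls by 4.70 %.

4.70 %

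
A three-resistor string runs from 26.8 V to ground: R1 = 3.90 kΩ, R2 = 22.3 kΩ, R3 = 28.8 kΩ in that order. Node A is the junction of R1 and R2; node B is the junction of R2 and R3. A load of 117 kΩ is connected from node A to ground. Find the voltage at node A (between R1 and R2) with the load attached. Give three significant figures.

V ≈ 24.2 V

Below node A the series string R2+R3 = 51.10 kΩ sits in parallel with the 117 kΩ load: 35.57 kΩ.
V_A = 26.8 × 35.57/(3.90 + 35.57) = 24.2 V.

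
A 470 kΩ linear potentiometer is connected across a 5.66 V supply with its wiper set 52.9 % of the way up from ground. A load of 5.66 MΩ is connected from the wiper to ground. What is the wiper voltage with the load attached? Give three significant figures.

V ≈ 2.93 V

The wiper splits the pot into (1−α)R = 221.4 kΩ above and αR = 248.6 kΩ below.
Lower section ‖ load = 238.2 kΩ.
V_wiper = 5.66 × 238.2/(221.4 + 238.2) = 2.93 V.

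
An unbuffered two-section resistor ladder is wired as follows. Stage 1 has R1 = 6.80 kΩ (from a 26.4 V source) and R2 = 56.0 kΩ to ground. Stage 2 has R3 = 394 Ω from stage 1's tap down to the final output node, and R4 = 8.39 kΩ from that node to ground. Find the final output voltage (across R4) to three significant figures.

Stage 2 presents R3+R4 = 8784 Ω as a load on stage 1's tap.
Stage 1's lower leg becomes R2‖(R3+R4) = 7593 Ω, so V_mid = 26.4 × 7593/14390 = 13.93 V.
Stage 2 is itself unloaded: V_out = V_mid × R4/(R3+R4) = 13.93 × 8390/8784 = 13.3 V.

V_out ≈ 13.3 V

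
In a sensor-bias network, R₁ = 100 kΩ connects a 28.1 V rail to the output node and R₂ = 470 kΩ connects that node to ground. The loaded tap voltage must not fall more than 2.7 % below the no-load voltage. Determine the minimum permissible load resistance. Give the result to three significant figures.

Output resistance R_th = R₁‖R₂ = (100 × 470)/570.0 = 82.46 kΩ.
The fractional drop is R_th/(R_th + R_L); requiring this ≤ 0.0270 gives R_L ≥ R_th(1/0.0270 − 1) = 82.46 × 36.04 = 2.97 MΩ.

R_L(min) ≈ 2.97 MΩ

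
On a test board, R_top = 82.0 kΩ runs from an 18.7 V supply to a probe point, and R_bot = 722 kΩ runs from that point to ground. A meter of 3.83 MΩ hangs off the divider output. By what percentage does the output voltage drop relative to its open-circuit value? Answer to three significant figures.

1.89 %

The divider's output (Thévenin) resistance is R_top‖R_bot = 73.64 kΩ.
Fractional drop under load = R_th/(R_th + R_L) = 73.64 / (73.64 + 3830) = 0.01886.
So the output falls by 1.89 %.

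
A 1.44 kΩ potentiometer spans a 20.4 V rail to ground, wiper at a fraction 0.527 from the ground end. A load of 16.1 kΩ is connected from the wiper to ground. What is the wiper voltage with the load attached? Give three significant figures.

The wiper splits the pot into (1−α)R = 681.1 Ω above and αR = 758.9 Ω below.
Lower section ‖ load = 724.7 Ω.
V_wiper = 20.4 × 724.7/(681.1 + 724.7) = 10.5 V.

V ≈ 10.5 V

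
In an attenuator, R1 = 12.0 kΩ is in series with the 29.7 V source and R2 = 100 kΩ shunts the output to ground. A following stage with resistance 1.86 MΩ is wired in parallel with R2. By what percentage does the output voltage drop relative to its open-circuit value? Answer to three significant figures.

0.573 %

The divider's output (Thévenin) resistance is R1‖R2 = 10.71 kΩ.
Fractional drop under load = R_th/(R_th + R_L) = 10.71 / (10.71 + 1860) = 0.005727.
So the output falls by 0.573 %.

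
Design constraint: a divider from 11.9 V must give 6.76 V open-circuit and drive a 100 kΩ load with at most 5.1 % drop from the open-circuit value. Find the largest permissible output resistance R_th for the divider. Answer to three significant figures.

Loading drop = R_th/(R_th + R_L) ≤ 0.0510, so R_th ≤ R_L · ε/(1−ε) = 100 kΩ × 0.0510/0.9490 = 5.37 kΩ.
(Any R1, R2 with R2/(R1+R2) = 0.568 and R1‖R2 ≤ 5.37 kΩ will meet the spec.)

R_th ≤ 5.37 kΩ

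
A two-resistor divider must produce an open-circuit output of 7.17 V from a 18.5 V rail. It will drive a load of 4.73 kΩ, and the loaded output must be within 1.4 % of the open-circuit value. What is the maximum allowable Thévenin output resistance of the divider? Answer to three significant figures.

R_th ≤ 67.2 Ω

Loading drop = R_th/(R_th + R_L) ≤ 0.0140, so R_th ≤ R_L · ε/(1−ε) = 4.73 kΩ × 0.0140/0.9860 = 67.2 Ω.
(Any R1, R2 with R2/(R1+R2) = 0.388 and R1‖R2 ≤ 67.2 Ω will meet the spec.)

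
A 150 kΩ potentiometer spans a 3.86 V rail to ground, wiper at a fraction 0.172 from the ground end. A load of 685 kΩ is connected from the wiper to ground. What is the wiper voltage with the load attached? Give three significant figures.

V ≈ 0.644 V

The wiper splits the pot into (1−α)R = 124.2 kΩ above and αR = 25.80 kΩ below.
Lower section ‖ load = 24.86 kΩ.
V_wiper = 3.86 × 24.86/(124.2 + 24.86) = 0.644 V.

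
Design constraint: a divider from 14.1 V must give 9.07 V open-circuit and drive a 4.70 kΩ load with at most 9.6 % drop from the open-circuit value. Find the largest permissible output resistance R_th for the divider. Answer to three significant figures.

R_th ≤ 499 Ω

Loading drop = R_th/(R_th + R_L) ≤ 0.0960, so R_th ≤ R_L · ε/(1−ε) = 4.70 kΩ × 0.0960/0.9040 = 499 Ω.
(Any R1, R2 with R2/(R1+R2) = 0.643 and R1‖R2 ≤ 499 Ω will meet the spec.)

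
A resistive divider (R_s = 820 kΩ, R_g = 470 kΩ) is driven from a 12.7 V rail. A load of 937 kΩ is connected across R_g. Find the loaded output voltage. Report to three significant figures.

V_out ≈ 3.51 V

The load sits in parallel with R_g: R_g‖R_L = (470 × 937) / (470 + 937) = 313.0 kΩ.
V_out = 12.7 × 313.0 / (820 + 313.0) = 12.7 × 313.0/1133 = 3.51 V.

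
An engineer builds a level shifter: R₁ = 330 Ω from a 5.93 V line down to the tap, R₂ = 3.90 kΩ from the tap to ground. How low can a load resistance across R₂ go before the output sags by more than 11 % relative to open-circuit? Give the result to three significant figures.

R_L(min) ≈ 2.46 kΩ

Output resistance R_th = R₁‖R₂ = (330 × 3900)/4230 = 304.3 Ω.
The fractional drop is R_th/(R_th + R_L); requiring this ≤ 0.110 gives R_L ≥ R_th(1/0.110 − 1) = 304.3 × 8.091 = 2.46 kΩ.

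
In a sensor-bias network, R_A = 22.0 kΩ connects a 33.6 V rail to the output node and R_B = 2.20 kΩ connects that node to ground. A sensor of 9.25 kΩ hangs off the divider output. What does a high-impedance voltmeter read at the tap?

V_out ≈ 2.51 V

The load sits in parallel with R_B: R_B‖R_L = (2.20 × 9.25) / (2.20 + 9.25) = 1.777 kΩ.
V_out = 33.6 × 1.777 / (22.0 + 1.777) = 33.6 × 1.777/23.78 = 2.51 V.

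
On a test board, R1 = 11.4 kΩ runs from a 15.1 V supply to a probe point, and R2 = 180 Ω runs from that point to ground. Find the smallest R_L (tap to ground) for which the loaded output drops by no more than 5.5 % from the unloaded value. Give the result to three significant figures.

R_L(min) ≈ 3.04 kΩ

Output resistance R_th = R1‖R2 = (11400 × 180)/11580 = 177.2 Ω.
The fractional drop is R_th/(R_th + R_L); requiring this ≤ 0.0550 gives R_L ≥ R_th(1/0.0550 − 1) = 177.2 × 17.18 = 3.04 kΩ.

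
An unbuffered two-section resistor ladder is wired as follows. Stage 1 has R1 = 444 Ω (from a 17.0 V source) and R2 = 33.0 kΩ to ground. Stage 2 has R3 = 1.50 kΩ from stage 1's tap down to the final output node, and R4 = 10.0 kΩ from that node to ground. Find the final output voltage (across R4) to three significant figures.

V_out ≈ 14.1 V

Stage 2 presents R3+R4 = 11500 Ω as a load on stage 1's tap.
Stage 1's lower leg becomes R2‖(R3+R4) = 8528 Ω, so V_mid = 17.0 × 8528/8972 = 16.16 V.
Stage 2 is itself unloaded: V_out = V_mid × R4/(R3+R4) = 16.16 × 10000/11500 = 14.1 V.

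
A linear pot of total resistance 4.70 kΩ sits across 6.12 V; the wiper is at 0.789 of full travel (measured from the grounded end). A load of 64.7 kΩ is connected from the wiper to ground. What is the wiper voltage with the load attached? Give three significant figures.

V ≈ 4.77 V

The wiper splits the pot into (1−α)R = 991.7 Ω above and αR = 3708 Ω below.
Lower section ‖ load = 3507 Ω.
V_wiper = 6.12 × 3507/(991.7 + 3507) = 4.77 V.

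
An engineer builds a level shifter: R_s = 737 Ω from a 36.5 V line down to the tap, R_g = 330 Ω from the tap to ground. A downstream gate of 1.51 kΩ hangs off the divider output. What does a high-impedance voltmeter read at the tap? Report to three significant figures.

The load sits in parallel with R_g: R_g‖R_L = (330 × 1510) / (330 + 1510) = 270.8 Ω.
V_out = 36.5 × 270.8 / (737 + 270.8) = 36.5 × 270.8/1008 = 9.81 V.

V_out ≈ 9.81 V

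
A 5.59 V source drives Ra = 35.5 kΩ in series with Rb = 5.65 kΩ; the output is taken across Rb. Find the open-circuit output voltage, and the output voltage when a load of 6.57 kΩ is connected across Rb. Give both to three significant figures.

Open-circuit: V = 5.59 × 5.65/(35.5 + 5.65) = 0.768 V.
With the load, Rb becomes Rb‖R_L = 3.038 kΩ, so V = 5.59 × 3.038/38.54 = 0.441 V.

Unloaded: 0.768 V; loaded: 0.441 V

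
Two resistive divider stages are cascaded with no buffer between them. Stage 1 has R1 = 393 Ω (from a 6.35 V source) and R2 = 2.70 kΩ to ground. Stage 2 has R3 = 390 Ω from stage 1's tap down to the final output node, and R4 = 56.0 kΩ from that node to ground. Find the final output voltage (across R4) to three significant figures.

Stage 2 presents R3+R4 = 56390 Ω as a load on stage 1's tap.
Stage 1's lower leg becomes R2‖(R3+R4) = 2577 Ω, so V_mid = 6.35 × 2577/2970 = 5.510 V.
Stage 2 is itself unloaded: V_out = V_mid × R4/(R3+R4) = 5.510 × 56000/56390 = 5.47 V.

V_out ≈ 5.47 V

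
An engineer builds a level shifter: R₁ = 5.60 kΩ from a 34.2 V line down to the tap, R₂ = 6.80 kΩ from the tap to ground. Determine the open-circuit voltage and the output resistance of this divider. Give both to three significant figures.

V_th = 18.8 V, R_th = 3.07 kΩ

V_th is the open-circuit tap voltage: 34.2 × 6.80/(5.60 + 6.80) = 18.8 V.
With the supply zeroed, R₁ and R₂ appear in parallel from the tap: R_th = R₁‖R₂ = (5.60 × 6.80)/12.40 = 3.07 kΩ.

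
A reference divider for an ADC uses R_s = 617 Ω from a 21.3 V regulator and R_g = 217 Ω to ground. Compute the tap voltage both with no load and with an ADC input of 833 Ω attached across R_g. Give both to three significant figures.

Open-circuit: V = 21.3 × 217/(617 + 217) = 5.54 V.
With the load, R_g becomes R_g‖R_L = 172.2 Ω, so V = 21.3 × 172.2/789.2 = 4.65 V.

Unloaded: 5.54 V; loaded: 4.65 V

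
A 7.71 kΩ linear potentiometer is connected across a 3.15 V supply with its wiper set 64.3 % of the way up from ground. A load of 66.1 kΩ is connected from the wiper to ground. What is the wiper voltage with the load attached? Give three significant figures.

V ≈ 1.97 V

The wiper splits the pot into (1−α)R = 2.752 kΩ above and αR = 4.958 kΩ below.
Lower section ‖ load = 4.612 kΩ.
V_wiper = 3.15 × 4.612/(2.752 + 4.612) = 1.97 V.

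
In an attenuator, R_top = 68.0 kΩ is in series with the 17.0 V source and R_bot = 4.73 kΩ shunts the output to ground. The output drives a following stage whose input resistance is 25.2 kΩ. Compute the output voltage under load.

V_out ≈ 0.941 V

The load sits in parallel with R_bot: R_bot‖R_L = (4.73 × 25.2) / (4.73 + 25.2) = 3.982 kΩ.
V_out = 17.0 × 3.982 / (68.0 + 3.982) = 17.0 × 3.982/71.98 = 0.941 V.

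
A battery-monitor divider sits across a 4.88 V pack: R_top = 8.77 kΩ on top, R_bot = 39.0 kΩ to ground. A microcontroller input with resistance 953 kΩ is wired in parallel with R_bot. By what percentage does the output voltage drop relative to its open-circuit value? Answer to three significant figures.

0.746 %

The divider's output (Thévenin) resistance is R_top‖R_bot = 7.160 kΩ.
Fractional drop under load = R_th/(R_th + R_L) = 7.160 / (7.160 + 953) = 0.007457.
So the output falls by 0.746 %.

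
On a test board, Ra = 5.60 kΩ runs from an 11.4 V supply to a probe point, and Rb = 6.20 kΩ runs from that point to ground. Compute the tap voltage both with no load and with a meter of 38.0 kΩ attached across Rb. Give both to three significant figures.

Open-circuit: V = 11.4 × 6.20/(5.60 + 6.20) = 5.99 V.
With the load, Rb becomes Rb‖R_L = 5.330 kΩ, so V = 11.4 × 5.330/10.93 = 5.56 V.

Unloaded: 5.99 V; loaded: 5.56 V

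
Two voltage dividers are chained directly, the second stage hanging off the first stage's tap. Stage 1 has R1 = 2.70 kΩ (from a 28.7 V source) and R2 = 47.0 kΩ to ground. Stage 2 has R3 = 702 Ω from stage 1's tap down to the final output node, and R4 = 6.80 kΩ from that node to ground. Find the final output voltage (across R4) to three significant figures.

Stage 2 presents R3+R4 = 7502 Ω as a load on stage 1's tap.
Stage 1's lower leg becomes R2‖(R3+R4) = 6469 Ω, so V_mid = 28.7 × 6469/9169 = 20.25 V.
Stage 2 is itself unloaded: V_out = V_mid × R4/(R3+R4) = 20.25 × 6800/7502 = 18.4 V.

V_out ≈ 18.4 V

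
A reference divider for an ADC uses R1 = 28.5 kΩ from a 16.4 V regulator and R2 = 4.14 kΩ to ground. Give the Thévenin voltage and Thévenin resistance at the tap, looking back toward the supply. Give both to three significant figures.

V_th is the open-circuit tap voltage: 16.4 × 4.14/(28.5 + 4.14) = 2.08 V.
With the supply zeroed, R1 and R2 appear in parallel from the tap: R_th = R1‖R2 = (28.5 × 4.14)/32.64 = 3.61 kΩ.

V_th = 2.08 V, R_th = 3.61 kΩ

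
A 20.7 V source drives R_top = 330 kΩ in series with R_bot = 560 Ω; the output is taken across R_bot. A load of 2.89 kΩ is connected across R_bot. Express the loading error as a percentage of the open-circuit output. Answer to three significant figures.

16.2 %

Unloaded V = 20.7 × 560/330600 = 0.03507 V.
Loaded: R_bot‖R_L = 469.1 Ω, giving V = 20.7 × 469.1/330500 = 0.02938 V.
Drop = (0.03507 − 0.02938) / 0.03507 = 16.2 %.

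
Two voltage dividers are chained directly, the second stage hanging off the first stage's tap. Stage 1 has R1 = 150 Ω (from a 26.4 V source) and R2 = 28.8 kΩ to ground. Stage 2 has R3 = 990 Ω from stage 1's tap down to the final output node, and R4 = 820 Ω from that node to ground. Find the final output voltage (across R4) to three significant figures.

Stage 2 presents R3+R4 = 1810 Ω as a load on stage 1's tap.
Stage 1's lower leg becomes R2‖(R3+R4) = 1703 Ω, so V_mid = 26.4 × 1703/1853 = 24.26 V.
Stage 2 is itself unloaded: V_out = V_mid × R4/(R3+R4) = 24.26 × 820/1810 = 11.0 V.

V_out ≈ 11.0 V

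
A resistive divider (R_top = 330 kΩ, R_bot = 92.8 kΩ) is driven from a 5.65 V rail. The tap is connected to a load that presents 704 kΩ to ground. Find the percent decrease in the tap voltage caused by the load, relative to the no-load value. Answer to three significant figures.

The divider's output (Thévenin) resistance is R_top‖R_bot = 72.43 kΩ.
Fractional drop under load = R_th/(R_th + R_L) = 72.43 / (72.43 + 704) = 0.09329.
So the output falls by 9.33 %.

9.33 %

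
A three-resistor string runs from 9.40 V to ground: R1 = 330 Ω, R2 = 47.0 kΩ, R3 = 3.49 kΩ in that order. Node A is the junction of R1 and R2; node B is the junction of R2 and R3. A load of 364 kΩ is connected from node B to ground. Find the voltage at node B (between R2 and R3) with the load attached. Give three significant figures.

V ≈ 0.640 V

At node B, R3 is in parallel with the load: R3‖R_L = 3457 Ω.
Below node A the resistance is R2 + (R3‖R_L) = 50460 Ω, so V_A = 9.40 × 50460/50790 = 9.339 V.
Then V_B = V_A × (R3‖R_L)/(R2 + R3‖R_L) = 9.339 × 3457/50460 = 0.640 V.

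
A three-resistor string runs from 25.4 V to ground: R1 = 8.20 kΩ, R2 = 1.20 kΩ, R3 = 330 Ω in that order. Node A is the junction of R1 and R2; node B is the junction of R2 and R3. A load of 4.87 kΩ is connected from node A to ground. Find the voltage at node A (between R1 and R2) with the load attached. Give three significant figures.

Below node A the series string R2+R3 = 1530 Ω sits in parallel with the 4870 Ω load: 1164 Ω.
V_A = 25.4 × 1164/(8200 + 1164) = 3.16 V.

V ≈ 3.16 V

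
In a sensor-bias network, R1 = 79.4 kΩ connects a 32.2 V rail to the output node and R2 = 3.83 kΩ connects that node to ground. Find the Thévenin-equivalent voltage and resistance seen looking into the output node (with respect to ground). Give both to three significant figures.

V_th is the open-circuit tap voltage: 32.2 × 3.83/(79.4 + 3.83) = 1.48 V.
With the supply zeroed, R1 and R2 appear in parallel from the tap: R_th = R1‖R2 = (79.4 × 3.83)/83.23 = 3.65 kΩ.

V_th = 1.48 V, R_th = 3.65 kΩ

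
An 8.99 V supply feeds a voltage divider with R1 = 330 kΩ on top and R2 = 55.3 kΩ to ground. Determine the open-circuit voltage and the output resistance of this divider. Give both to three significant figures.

V_th = 1.29 V, R_th = 47.4 kΩ

V_th is the open-circuit tap voltage: 8.99 × 55.3/(330 + 55.3) = 1.29 V.
With the supply zeroed, R1 and R2 appear in parallel from the tap: R_th = R1‖R2 = (330 × 55.3)/385.3 = 47.4 kΩ.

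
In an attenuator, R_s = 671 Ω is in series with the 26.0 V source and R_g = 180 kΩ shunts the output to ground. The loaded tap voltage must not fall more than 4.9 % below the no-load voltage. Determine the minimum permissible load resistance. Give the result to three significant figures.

Output resistance R_th = R_s‖R_g = (671 × 180000)/180700 = 668.5 Ω.
The fractional drop is R_th/(R_th + R_L); requiring this ≤ 0.0490 gives R_L ≥ R_th(1/0.0490 − 1) = 668.5 × 19.41 = 13.0 kΩ.

R_L(min) ≈ 13.0 kΩ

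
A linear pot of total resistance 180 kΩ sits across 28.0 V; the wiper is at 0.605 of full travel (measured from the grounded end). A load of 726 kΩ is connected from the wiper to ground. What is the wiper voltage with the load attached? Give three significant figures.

V ≈ 16.0 V

The wiper splits the pot into (1−α)R = 71.10 kΩ above and αR = 108.9 kΩ below.
Lower section ‖ load = 94.70 kΩ.
V_wiper = 28.0 × 94.70/(71.10 + 94.70) = 16.0 V.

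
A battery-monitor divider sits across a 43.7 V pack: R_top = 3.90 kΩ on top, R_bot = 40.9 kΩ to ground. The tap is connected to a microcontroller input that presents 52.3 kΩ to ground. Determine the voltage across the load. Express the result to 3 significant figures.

V_out ≈ 37.4 V

The load sits in parallel with R_bot: R_bot‖R_L = (40.9 × 52.3) / (40.9 + 52.3) = 22.95 kΩ.
V_out = 43.7 × 22.95 / (3.90 + 22.95) = 43.7 × 22.95/26.85 = 37.4 V.
(Unloaded it would have been 39.9 V.)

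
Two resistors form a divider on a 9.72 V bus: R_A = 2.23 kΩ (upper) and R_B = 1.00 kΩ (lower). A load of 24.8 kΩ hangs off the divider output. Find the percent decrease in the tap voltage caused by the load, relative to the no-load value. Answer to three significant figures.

2.71 %

The divider's output (Thévenin) resistance is R_A‖R_B = 0.6904 kΩ.
Fractional drop under load = R_th/(R_th + R_L) = 0.6904 / (0.6904 + 24.8) = 0.02708.
So the output falls by 2.71 %.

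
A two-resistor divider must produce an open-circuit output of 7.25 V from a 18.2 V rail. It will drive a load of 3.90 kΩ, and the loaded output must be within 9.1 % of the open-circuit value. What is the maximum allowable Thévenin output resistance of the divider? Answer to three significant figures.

Loading drop = R_th/(R_th + R_L) ≤ 0.0910, so R_th ≤ R_L · ε/(1−ε) = 3.90 kΩ × 0.0910/0.9090 = 390 Ω.

R_th ≤ 390 Ω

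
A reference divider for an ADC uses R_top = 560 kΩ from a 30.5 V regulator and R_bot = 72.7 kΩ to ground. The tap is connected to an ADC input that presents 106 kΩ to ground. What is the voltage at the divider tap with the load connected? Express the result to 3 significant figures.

The load sits in parallel with R_bot: R_bot‖R_L = (72.7 × 106) / (72.7 + 106) = 43.12 kΩ.
V_out = 30.5 × 43.12 / (560 + 43.12) = 30.5 × 43.12/603.1 = 2.18 V.
(Unloaded it would have been 3.50 V.)

V_out ≈ 2.18 V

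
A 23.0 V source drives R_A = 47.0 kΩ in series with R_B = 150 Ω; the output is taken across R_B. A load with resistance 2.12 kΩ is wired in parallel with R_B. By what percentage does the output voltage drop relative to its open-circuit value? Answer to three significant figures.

6.59 %

The divider's output (Thévenin) resistance is R_A‖R_B = 149.5 Ω.
Fractional drop under load = R_th/(R_th + R_L) = 149.5 / (149.5 + 2120) = 0.06588.
So the output falls by 6.59 %.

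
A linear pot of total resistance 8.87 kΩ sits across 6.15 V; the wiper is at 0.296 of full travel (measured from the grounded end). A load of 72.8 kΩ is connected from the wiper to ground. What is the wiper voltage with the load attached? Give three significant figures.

V ≈ 1.78 V

The wiper splits the pot into (1−α)R = 6.244 kΩ above and αR = 2.626 kΩ below.
Lower section ‖ load = 2.534 kΩ.
V_wiper = 6.15 × 2.534/(6.244 + 2.534) = 1.78 V.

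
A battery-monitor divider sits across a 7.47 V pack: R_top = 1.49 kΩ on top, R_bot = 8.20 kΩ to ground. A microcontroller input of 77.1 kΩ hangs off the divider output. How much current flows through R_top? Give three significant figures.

R_bot‖R_L = 7.412 kΩ, so the source sees R_top + R_bot‖R_L = 8.902 kΩ.
I = 7.47 V / 8.902 kΩ = 0.839 mA.

I ≈ 0.839 mA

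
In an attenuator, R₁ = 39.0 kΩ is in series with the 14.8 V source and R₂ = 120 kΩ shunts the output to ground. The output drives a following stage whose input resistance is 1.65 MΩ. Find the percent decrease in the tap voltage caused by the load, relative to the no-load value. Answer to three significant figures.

1.75 %

The divider's output (Thévenin) resistance is R₁‖R₂ = 29.43 kΩ.
Fractional drop under load = R_th/(R_th + R_L) = 29.43 / (29.43 + 1650) = 0.01753.
So the output falls by 1.75 %.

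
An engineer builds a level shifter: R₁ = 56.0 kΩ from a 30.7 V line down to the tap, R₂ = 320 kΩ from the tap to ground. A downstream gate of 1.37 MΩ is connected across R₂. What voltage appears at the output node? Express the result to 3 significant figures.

V_out ≈ 25.2 V

The load sits in parallel with R₂: R₂‖R_L = (320 × 1370) / (320 + 1370) = 259.4 kΩ.
V_out = 30.7 × 259.4 / (56.0 + 259.4) = 30.7 × 259.4/315.4 = 25.2 V.
(Unloaded it would have been 26.1 V.)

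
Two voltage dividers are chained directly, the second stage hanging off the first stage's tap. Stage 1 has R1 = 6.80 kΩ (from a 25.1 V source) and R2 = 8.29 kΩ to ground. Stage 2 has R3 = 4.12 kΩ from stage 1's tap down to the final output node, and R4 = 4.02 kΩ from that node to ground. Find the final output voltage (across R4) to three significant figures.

V_out ≈ 4.67 V

Stage 2 presents R3+R4 = 8.140 kΩ as a load on stage 1's tap.
Stage 1's lower leg becomes R2‖(R3+R4) = 4.107 kΩ, so V_mid = 25.1 × 4.107/10.91 = 9.452 V.
Stage 2 is itself unloaded: V_out = V_mid × R4/(R3+R4) = 9.452 × 4.02/8.140 = 4.67 V.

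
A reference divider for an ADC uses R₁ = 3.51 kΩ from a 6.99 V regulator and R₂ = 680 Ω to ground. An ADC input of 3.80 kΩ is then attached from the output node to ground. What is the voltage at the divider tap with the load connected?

V_out ≈ 0.987 V

The load sits in parallel with R₂: R₂‖R_L = (680 × 3800) / (680 + 3800) = 576.8 Ω.
V_out = 6.99 × 576.8 / (3510 + 576.8) = 6.99 × 576.8/4087 = 0.987 V.
(Unloaded it would have been 1.13 V.)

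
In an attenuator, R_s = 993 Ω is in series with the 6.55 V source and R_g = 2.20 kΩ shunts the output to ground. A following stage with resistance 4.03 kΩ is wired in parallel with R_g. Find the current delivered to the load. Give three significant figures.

R_g‖R_L = 1423 Ω; V_out = 6.55 × 1423/2416 = 3.858 V.
I_L = V_out / R_L = 3.858 / 4.03 kΩ = 0.957 mA.

I_L ≈ 0.957 mA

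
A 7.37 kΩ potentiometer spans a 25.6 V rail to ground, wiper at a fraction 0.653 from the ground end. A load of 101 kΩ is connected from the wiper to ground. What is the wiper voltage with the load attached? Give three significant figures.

The wiper splits the pot into (1−α)R = 2.557 kΩ above and αR = 4.813 kΩ below.
Lower section ‖ load = 4.594 kΩ.
V_wiper = 25.6 × 4.594/(2.557 + 4.594) = 16.4 V.

V ≈ 16.4 V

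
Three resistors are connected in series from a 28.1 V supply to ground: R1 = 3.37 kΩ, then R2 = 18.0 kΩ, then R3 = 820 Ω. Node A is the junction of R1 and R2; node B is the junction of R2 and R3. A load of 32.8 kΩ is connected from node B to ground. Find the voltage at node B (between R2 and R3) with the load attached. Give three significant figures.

V ≈ 1.01 V

At node B, R3 is in parallel with the load: R3‖R_L = 800.0 Ω.
Below node A the resistance is R2 + (R3‖R_L) = 18800 Ω, so V_A = 28.1 × 18800/22170 = 23.83 V.
Then V_B = V_A × (R3‖R_L)/(R2 + R3‖R_L) = 23.83 × 800.0/18800 = 1.01 V.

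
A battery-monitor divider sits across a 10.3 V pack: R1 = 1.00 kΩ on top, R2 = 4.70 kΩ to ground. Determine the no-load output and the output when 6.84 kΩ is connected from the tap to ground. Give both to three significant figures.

Open-circuit: V = 10.3 × 4.70/(1.00 + 4.70) = 8.49 V.
With the load, R2 becomes R2‖R_L = 2.786 kΩ, so V = 10.3 × 2.786/3.786 = 7.58 V.

Unloaded: 8.49 V; loaded: 7.58 V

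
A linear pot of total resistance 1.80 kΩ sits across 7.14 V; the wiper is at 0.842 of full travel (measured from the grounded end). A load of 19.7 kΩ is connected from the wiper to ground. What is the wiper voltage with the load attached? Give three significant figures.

V ≈ 5.94 V

The wiper splits the pot into (1−α)R = 284.4 Ω above and αR = 1516 Ω below.
Lower section ‖ load = 1407 Ω.
V_wiper = 7.14 × 1407/(284.4 + 1407) = 5.94 V.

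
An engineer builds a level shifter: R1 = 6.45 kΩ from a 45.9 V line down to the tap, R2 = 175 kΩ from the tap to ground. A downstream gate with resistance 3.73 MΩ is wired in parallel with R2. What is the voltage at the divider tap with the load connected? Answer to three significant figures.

V_out ≈ 44.2 V

The load sits in parallel with R2: R2‖R_L = (175 × 3730) / (175 + 3730) = 167.2 kΩ.
V_out = 45.9 × 167.2 / (6.45 + 167.2) = 45.9 × 167.2/173.6 = 44.2 V.
(Unloaded it would have been 44.3 V.)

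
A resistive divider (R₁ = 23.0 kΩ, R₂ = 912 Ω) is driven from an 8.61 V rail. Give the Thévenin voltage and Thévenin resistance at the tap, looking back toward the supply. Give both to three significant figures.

V_th is the open-circuit tap voltage: 8.61 × 912/(23000 + 912) = 0.328 V.
With the supply zeroed, R₁ and R₂ appear in parallel from the tap: R_th = R₁‖R₂ = (23000 × 912)/23910 = 877 Ω.

V_th = 0.328 V, R_th = 877 Ω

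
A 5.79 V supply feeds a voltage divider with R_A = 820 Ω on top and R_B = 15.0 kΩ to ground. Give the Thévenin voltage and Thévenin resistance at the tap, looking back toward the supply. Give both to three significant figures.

V_th = 5.49 V, R_th = 777 Ω

V_th is the open-circuit tap voltage: 5.79 × 15000/(820 + 15000) = 5.49 V.
With the supply zeroed, R_A and R_B appear in parallel from the tap: R_th = R_A‖R_B = (820 × 15000)/15820 = 777 Ω.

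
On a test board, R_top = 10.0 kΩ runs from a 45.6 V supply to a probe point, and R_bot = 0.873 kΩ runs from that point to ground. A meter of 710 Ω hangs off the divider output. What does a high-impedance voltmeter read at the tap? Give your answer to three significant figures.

V_out ≈ 1.72 V

The load sits in parallel with R_bot: R_bot‖R_L = (873 × 710) / (873 + 710) = 391.6 Ω.
V_out = 45.6 × 391.6 / (10000 + 391.6) = 45.6 × 391.6/10390 = 1.72 V.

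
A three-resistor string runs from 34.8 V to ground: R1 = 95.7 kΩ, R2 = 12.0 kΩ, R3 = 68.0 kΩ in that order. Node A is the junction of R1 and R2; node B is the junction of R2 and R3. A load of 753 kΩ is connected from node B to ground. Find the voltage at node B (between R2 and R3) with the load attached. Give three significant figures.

V ≈ 12.8 V

At node B, R3 is in parallel with the load: R3‖R_L = 62.37 kΩ.
Below node A the resistance is R2 + (R3‖R_L) = 74.37 kΩ, so V_A = 34.8 × 74.37/170.1 = 15.22 V.
Then V_B = V_A × (R3‖R_L)/(R2 + R3‖R_L) = 15.22 × 62.37/74.37 = 12.8 V.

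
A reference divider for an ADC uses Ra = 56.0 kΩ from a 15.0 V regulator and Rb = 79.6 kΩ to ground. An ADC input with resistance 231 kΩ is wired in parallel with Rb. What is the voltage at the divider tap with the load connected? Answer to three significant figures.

V_out ≈ 7.71 V

The load sits in parallel with Rb: Rb‖R_L = (79.6 × 231) / (79.6 + 231) = 59.20 kΩ.
V_out = 15.0 × 59.20 / (56.0 + 59.20) = 15.0 × 59.20/115.2 = 7.71 V.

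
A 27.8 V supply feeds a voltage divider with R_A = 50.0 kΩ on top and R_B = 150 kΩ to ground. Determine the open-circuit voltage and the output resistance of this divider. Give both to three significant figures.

V_th = 20.9 V, R_th = 37.5 kΩ

V_th is the open-circuit tap voltage: 27.8 × 150/(50.0 + 150) = 20.9 V.
With the supply zeroed, R_A and R_B appear in parallel from the tap: R_th = R_A‖R_B = (50.0 × 150)/200.0 = 37.5 kΩ.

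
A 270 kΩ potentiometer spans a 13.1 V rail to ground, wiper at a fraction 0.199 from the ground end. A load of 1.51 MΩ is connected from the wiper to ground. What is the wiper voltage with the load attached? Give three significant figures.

V ≈ 2.53 V

The wiper splits the pot into (1−α)R = 216.3 kΩ above and αR = 53.73 kΩ below.
Lower section ‖ load = 51.88 kΩ.
V_wiper = 13.1 × 51.88/(216.3 + 51.88) = 2.53 V.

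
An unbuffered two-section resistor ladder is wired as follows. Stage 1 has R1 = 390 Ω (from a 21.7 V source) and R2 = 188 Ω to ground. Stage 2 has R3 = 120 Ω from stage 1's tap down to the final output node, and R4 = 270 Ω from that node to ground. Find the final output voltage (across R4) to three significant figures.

V_out ≈ 3.69 V

Stage 2 presents R3+R4 = 390.0 Ω as a load on stage 1's tap.
Stage 1's lower leg becomes R2‖(R3+R4) = 126.9 Ω, so V_mid = 21.7 × 126.9/516.9 = 5.326 V.
Stage 2 is itself unloaded: V_out = V_mid × R4/(R3+R4) = 5.326 × 270/390.0 = 3.69 V.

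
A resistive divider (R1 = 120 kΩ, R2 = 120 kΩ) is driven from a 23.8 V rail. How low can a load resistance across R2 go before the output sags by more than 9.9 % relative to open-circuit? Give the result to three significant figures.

Output resistance R_th = R1‖R2 = (120 × 120)/240.0 = 60.00 kΩ.
The fractional drop is R_th/(R_th + R_L); requiring this ≤ 0.0990 gives R_L ≥ R_th(1/0.0990 − 1) = 60.00 × 9.101 = 546 kΩ.

R_L(min) ≈ 546 kΩ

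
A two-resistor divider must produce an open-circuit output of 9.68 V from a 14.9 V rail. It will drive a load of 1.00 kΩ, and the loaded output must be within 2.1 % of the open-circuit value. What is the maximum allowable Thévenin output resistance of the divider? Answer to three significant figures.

Loading drop = R_th/(R_th + R_L) ≤ 0.0210, so R_th ≤ R_L · ε/(1−ε) = 1.00 kΩ × 0.0210/0.9790 = 21.5 Ω.
(Any R1, R2 with R2/(R1+R2) = 0.650 and R1‖R2 ≤ 21.5 Ω will meet the spec.)

R_th ≤ 21.5 Ω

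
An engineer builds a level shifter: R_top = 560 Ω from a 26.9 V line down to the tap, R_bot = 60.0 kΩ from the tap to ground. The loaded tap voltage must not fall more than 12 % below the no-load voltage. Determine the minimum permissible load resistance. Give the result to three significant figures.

R_L(min) ≈ 4.07 kΩ

Output resistance R_th = R_top‖R_bot = (560 × 60000)/60560 = 554.8 Ω.
The fractional drop is R_th/(R_th + R_L); requiring this ≤ 0.120 gives R_L ≥ R_th(1/0.120 − 1) = 554.8 × 7.333 = 4.07 kΩ.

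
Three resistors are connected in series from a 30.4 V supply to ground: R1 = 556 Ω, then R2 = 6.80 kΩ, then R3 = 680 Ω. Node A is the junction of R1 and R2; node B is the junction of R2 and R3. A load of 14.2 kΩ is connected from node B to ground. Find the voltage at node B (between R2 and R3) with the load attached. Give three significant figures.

At node B, R3 is in parallel with the load: R3‖R_L = 648.9 Ω.
Below node A the resistance is R2 + (R3‖R_L) = 7449 Ω, so V_A = 30.4 × 7449/8005 = 28.29 V.
Then V_B = V_A × (R3‖R_L)/(R2 + R3‖R_L) = 28.29 × 648.9/7449 = 2.46 V.

V ≈ 2.46 V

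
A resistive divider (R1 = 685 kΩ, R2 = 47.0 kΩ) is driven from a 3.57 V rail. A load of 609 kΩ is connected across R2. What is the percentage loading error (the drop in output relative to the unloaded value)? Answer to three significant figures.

6.74 %

The divider's output (Thévenin) resistance is R1‖R2 = 43.98 kΩ.
Fractional drop under load = R_th/(R_th + R_L) = 43.98 / (43.98 + 609) = 0.06736.
So the output falls by 6.74 %.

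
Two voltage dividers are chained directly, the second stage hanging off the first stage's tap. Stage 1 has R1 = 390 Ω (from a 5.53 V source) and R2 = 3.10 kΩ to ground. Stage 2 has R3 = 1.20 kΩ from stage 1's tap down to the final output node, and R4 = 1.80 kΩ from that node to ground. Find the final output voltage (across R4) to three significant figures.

V_out ≈ 2.64 V

Stage 2 presents R3+R4 = 3000 Ω as a load on stage 1's tap.
Stage 1's lower leg becomes R2‖(R3+R4) = 1525 Ω, so V_mid = 5.53 × 1525/1915 = 4.404 V.
Stage 2 is itself unloaded: V_out = V_mid × R4/(R3+R4) = 4.404 × 1800/3000 = 2.64 V.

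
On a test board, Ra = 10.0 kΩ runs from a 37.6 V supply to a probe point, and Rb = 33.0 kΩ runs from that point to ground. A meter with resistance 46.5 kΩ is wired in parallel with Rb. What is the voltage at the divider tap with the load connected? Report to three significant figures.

The load sits in parallel with Rb: Rb‖R_L = (33.0 × 46.5) / (33.0 + 46.5) = 19.30 kΩ.
V_out = 37.6 × 19.30 / (10.0 + 19.30) = 37.6 × 19.30/29.30 = 24.8 V.

V_out ≈ 24.8 V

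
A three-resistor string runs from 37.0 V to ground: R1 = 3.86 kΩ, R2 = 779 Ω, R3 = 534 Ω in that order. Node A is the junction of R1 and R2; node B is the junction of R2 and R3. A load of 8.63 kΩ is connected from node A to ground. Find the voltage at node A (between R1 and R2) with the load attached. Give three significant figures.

Below node A the series string R2+R3 = 1313 Ω sits in parallel with the 8630 Ω load: 1140 Ω.
V_A = 37.0 × 1140/(3860 + 1140) = 8.43 V.

V ≈ 8.43 V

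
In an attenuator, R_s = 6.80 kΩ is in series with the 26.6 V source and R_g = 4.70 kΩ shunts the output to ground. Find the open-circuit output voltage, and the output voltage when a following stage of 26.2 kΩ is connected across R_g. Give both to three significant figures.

Open-circuit: V = 26.6 × 4.70/(6.80 + 4.70) = 10.9 V.
With the load, R_g becomes R_g‖R_L = 3.985 kΩ, so V = 26.6 × 3.985/10.79 = 9.83 V.

Unloaded: 10.9 V; loaded: 9.83 V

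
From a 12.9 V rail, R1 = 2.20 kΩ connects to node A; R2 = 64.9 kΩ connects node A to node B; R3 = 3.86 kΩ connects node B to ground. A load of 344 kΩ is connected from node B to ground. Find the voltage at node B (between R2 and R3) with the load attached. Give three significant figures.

V ≈ 0.694 V

At node B, R3 is in parallel with the load: R3‖R_L = 3.817 kΩ.
Below node A the resistance is R2 + (R3‖R_L) = 68.72 kΩ, so V_A = 12.9 × 68.72/70.92 = 12.50 V.
Then V_B = V_A × (R3‖R_L)/(R2 + R3‖R_L) = 12.50 × 3.817/68.72 = 0.694 V.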